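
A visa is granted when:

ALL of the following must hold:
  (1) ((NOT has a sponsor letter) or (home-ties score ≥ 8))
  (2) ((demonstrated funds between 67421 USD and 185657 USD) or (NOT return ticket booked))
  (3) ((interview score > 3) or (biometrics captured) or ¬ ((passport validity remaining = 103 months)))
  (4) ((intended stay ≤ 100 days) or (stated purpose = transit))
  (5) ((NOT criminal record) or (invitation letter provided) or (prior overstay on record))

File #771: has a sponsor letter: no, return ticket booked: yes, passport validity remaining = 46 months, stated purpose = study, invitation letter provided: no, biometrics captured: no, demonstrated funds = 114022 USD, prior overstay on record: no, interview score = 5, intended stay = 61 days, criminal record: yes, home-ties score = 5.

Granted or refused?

Atomic conditions:
  NOT has a sponsor letter: no → true
  home-ties score ≥ 8: 5 ≥ 8 is false
  demonstrated funds between 67421 USD and 185657 USD: 114022 in [67421, 185657] is true
  NOT return ticket booked: yes → false
  interview score > 3: 5 > 3 is true
  biometrics captured: no → false
  passport validity remaining = 103 months: 46 == 103 is false
  intended stay ≤ 100 days: 61 ≤ 100 is true
  stated purpose = transit: study == transit is false
  NOT criminal record: yes → false
  invitation letter provided: no → false
  prior overstay on record: no → false
Combine:
[1] true OR false = true
[2] true OR false = true
[3.3] NOT false = true
[3] true OR false OR true = true
[4] true OR false = true
[5] false OR false OR false = false
[root] true AND true AND true AND true AND false = false
Overall: false → refused

Refused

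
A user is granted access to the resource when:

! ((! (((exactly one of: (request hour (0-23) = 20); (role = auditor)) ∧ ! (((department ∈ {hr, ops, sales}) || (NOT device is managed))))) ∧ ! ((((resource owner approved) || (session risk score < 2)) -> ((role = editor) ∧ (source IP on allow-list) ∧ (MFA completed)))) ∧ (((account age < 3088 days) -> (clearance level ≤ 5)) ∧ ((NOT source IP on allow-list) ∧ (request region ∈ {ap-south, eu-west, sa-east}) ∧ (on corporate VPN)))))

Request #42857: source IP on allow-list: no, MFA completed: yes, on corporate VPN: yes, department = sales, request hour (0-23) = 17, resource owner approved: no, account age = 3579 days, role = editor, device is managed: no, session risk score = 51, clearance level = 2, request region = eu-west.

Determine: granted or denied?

Granted

Atomic conditions:
  request hour (0-23) = 20: 17 == 20 is false
  role = auditor: editor == auditor is false
  department ∈ {hr, ops, sales}: sales is in the set → true
  NOT device is managed: no → true
  resource owner approved: no → false
  session risk score < 2: 51 < 2 is false
  role = editor: editor == editor is true
  source IP on allow-list: no → false
  MFA completed: yes → true
  account age < 3088 days: 3579 < 3088 is false
  clearance level ≤ 5: 2 ≤ 5 is true
  NOT source IP on allow-list: no → true
  request region ∈ {ap-south, eu-west, sa-east}: eu-west is in the set → true
  on corporate VPN: yes → true
Combine:
[1.1.1.1] exactly-one(false, false) = false
[1.1.1.2.1] true OR true = true
[1.1.1.2] NOT true = false
[1.1.1] false AND false = false
[1.1] NOT false = true
[1.2.1.1] false OR false = false
[1.2.1.2] true AND false AND true = false
[1.2.1] false → false (antecedent false ⇒ implication holds) = true
[1.2] NOT true = false
[1.3.1] false → true (antecedent false ⇒ implication holds) = true
[1.3.2] true AND true AND true = true
[1.3] true AND true = true
[1] true AND false AND true = false
[root] NOT false = true
Overall: true → granted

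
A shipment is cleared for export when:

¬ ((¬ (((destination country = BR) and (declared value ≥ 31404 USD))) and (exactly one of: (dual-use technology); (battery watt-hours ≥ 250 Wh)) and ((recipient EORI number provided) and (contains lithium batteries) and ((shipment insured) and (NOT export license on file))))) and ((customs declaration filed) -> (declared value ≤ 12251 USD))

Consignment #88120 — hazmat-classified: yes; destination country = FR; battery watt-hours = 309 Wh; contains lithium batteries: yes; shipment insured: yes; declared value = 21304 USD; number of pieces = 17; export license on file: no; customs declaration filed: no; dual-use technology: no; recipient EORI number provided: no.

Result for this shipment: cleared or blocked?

Cleared

Atomic conditions:
  destination country = BR: FR == BR is false
  declared value ≥ 31404 USD: 21304 ≥ 31404 is false
  dual-use technology: no → false
  battery watt-hours ≥ 250 Wh: 309 ≥ 250 is true
  recipient EORI number provided: no → false
  contains lithium batteries: yes → true
  shipment insured: yes → true
  NOT export license on file: no → true
  customs declaration filed: no → false
  declared value ≤ 12251 USD: 21304 ≤ 12251 is false
Combine:
[1.1.1.1] false AND false = false
[1.1.1] NOT false = true
[1.1.2] exactly-one(false, true) = true
[1.1.3.3] true AND true = true
[1.1.3] false AND true AND true = false
[1.1] true AND true AND false = false
[1] NOT false = true
[2] false → false (antecedent false ⇒ implication holds) = true
[root] true AND true = true
Overall: true → cleared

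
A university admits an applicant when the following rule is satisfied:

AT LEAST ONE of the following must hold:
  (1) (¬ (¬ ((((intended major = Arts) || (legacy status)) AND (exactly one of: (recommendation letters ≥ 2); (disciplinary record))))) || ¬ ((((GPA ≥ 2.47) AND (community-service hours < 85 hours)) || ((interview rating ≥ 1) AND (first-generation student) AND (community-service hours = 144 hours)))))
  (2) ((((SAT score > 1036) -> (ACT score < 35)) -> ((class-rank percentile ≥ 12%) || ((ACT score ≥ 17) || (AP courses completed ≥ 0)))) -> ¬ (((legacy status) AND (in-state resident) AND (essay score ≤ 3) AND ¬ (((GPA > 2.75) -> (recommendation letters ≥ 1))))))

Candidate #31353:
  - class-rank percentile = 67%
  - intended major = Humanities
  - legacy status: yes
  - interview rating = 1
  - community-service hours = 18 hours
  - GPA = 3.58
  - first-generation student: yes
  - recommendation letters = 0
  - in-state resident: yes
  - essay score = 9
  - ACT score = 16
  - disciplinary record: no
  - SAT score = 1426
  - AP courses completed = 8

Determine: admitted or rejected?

Admitted

Atomic conditions:
  intended major = Arts: Humanities == Arts is false
  legacy status: yes → true
  recommendation letters ≥ 2: 0 ≥ 2 is false
  disciplinary record: no → false
  GPA ≥ 2.47: 3.58 ≥ 2.47 is true
  community-service hours < 85 hours: 18 < 85 is true
  interview rating ≥ 1: 1 ≥ 1 is true
  first-generation student: yes → true
  community-service hours = 144 hours: 18 == 144 is false
  SAT score > 1036: 1426 > 1036 is true
  ACT score < 35: 16 < 35 is true
  class-rank percentile ≥ 12%: 67 ≥ 12 is true
  ACT score ≥ 17: 16 ≥ 17 is false
  AP courses completed ≥ 0: 8 ≥ 0 is true
  in-state resident: yes → true
  essay score ≤ 3: 9 ≤ 3 is false
  GPA > 2.75: 3.58 > 2.75 is true
  recommendation letters ≥ 1: 0 ≥ 1 is false
Combine:
[1.1.1.1.1] false OR true = true
[1.1.1.1.2] exactly-one(false, false) = false
[1.1.1.1] true AND false = false
[1.1.1] NOT false = true
[1.1] NOT true = false
[1.2.1.1] true AND true = true
[1.2.1.2] true AND true AND false = false
[1.2.1] true OR false = true
[1.2] NOT true = false
[1] false OR false = false
[2.1.1] true → true = true
[2.1.2.2] false OR true = true
[2.1.2] true OR true = true
[2.1] true → true = true
[2.2.1.4.1] true → false = false
[2.2.1.4] NOT false = true
[2.2.1] true AND true AND false AND true = false
[2.2] NOT false = true
[2] true → true = true
[root] false OR true = true
Overall: true → admitted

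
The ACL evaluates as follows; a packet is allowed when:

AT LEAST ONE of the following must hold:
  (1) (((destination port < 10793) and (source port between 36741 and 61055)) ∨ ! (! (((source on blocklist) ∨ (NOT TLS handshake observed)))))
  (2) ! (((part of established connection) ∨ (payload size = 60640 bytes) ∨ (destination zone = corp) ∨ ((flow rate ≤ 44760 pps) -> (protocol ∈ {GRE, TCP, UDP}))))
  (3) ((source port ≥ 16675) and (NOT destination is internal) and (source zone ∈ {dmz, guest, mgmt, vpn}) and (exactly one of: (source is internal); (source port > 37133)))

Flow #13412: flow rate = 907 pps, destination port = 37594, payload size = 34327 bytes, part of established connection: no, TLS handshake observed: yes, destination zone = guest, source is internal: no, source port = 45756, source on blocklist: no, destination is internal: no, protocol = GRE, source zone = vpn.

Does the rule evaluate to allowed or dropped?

Allowed

Atomic conditions:
  destination port < 10793: 37594 < 10793 is false
  source port between 36741 and 61055: 45756 in [36741, 61055] is true
  source on blocklist: no → false
  NOT TLS handshake observed: yes → false
  part of established connection: no → false
  payload size = 60640 bytes: 34327 == 60640 is false
  destination zone = corp: guest == corp is false
  flow rate ≤ 44760 pps: 907 ≤ 44760 is true
  protocol ∈ {GRE, TCP, UDP}: GRE is in the set → true
  source port ≥ 16675: 45756 ≥ 16675 is true
  NOT destination is internal: no → true
  source zone ∈ {dmz, guest, mgmt, vpn}: vpn is in the set → true
  source is internal: no → false
  source port > 37133: 45756 > 37133 is true
Combine:
[1.1] false AND true = false
[1.2.1.1] false OR false = false
[1.2.1] NOT false = true
[1.2] NOT true = false
[1] false OR false = false
[2.1.4] true → true = true
[2.1] false OR false OR false OR true = true
[2] NOT true = false
[3.4] exactly-one(false, true) = true
[3] true AND true AND true AND true = true
[root] false OR false OR true = true
Overall: true → allowed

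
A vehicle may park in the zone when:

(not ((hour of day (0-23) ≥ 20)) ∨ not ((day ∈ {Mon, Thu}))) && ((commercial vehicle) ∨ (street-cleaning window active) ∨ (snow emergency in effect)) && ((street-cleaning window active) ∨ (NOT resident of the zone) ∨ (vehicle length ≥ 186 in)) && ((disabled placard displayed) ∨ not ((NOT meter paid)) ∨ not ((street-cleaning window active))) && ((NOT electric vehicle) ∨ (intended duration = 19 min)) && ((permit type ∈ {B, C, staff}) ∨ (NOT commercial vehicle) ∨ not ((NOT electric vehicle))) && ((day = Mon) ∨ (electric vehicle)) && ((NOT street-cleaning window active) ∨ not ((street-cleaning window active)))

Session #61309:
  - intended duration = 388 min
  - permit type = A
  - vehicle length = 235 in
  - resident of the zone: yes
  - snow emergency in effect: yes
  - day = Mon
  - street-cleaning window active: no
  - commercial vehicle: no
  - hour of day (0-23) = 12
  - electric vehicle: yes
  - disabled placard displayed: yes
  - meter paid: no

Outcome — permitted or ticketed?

Ticketed

Atomic conditions:
  hour of day (0-23) ≥ 20: 12 ≥ 20 is false
  day ∈ {Mon, Thu}: Mon is in the set → true
  commercial vehicle: no → false
  street-cleaning window active: no → false
  snow emergency in effect: yes → true
  NOT resident of the zone: yes → false
  vehicle length ≥ 186 in: 235 ≥ 186 is true
  disabled placard displayed: yes → true
  NOT meter paid: no → true
  NOT electric vehicle: yes → false
  intended duration = 19 min: 388 == 19 is false
  permit type ∈ {B, C, staff}: A is not in the set → false
  NOT commercial vehicle: no → true
  day = Mon: Mon == Mon is true
  electric vehicle: yes → true
  NOT street-cleaning window active: no → true
Combine:
[1.1] NOT false = true
[1.2] NOT true = false
[1] true OR false = true
[2] false OR false OR true = true
[3] false OR false OR true = true
[4.2] NOT true = false
[4.3] NOT false = true
[4] true OR false OR true = true
[5] false OR false = false
[6.3] NOT false = true
[6] false OR true OR true = true
[7] true OR true = true
[8.2] NOT false = true
[8] true OR true = true
[root] true AND true AND true AND true AND false AND true AND true AND true = false
Overall: false → ticketed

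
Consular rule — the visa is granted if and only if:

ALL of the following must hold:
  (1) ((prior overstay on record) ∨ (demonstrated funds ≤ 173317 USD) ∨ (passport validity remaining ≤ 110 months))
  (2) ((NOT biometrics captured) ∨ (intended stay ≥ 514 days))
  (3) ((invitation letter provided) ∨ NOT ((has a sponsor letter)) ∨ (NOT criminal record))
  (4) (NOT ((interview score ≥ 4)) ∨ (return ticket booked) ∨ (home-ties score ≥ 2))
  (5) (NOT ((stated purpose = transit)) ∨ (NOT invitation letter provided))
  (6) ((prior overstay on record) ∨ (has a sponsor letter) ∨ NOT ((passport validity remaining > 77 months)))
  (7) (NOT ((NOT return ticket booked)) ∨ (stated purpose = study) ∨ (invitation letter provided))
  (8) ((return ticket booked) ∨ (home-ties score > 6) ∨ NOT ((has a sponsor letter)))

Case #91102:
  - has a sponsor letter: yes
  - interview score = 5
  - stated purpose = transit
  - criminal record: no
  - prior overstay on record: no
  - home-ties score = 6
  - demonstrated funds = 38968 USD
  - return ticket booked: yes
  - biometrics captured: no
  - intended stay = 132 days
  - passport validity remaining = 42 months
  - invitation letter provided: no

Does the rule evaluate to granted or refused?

Granted

Atomic conditions:
  prior overstay on record: no → false
  demonstrated funds ≤ 173317 USD: 38968 ≤ 173317 is true
  passport validity remaining ≤ 110 months: 42 ≤ 110 is true
  NOT biometrics captured: no → true
  intended stay ≥ 514 days: 132 ≥ 514 is false
  invitation letter provided: no → false
  has a sponsor letter: yes → true
  NOT criminal record: no → true
  interview score ≥ 4: 5 ≥ 4 is true
  return ticket booked: yes → true
  home-ties score ≥ 2: 6 ≥ 2 is true
  stated purpose = transit: transit == transit is true
  NOT invitation letter provided: no → true
  passport validity remaining > 77 months: 42 > 77 is false
  NOT return ticket booked: yes → false
  stated purpose = study: transit == study is false
  home-ties score > 6: 6 > 6 is false
Combine:
[1] false OR true OR true = true
[2] true OR false = true
[3.2] NOT true = false
[3] false OR false OR true = true
[4.1] NOT true = false
[4] false OR true OR true = true
[5.1] NOT true = false
[5] false OR true = true
[6.3] NOT false = true
[6] false OR true OR true = true
[7.1] NOT false = true
[7] true OR false OR false = true
[8.3] NOT true = false
[8] true OR false OR false = true
[root] true AND true AND true AND true AND true AND true AND true AND true = true
Overall: true → granted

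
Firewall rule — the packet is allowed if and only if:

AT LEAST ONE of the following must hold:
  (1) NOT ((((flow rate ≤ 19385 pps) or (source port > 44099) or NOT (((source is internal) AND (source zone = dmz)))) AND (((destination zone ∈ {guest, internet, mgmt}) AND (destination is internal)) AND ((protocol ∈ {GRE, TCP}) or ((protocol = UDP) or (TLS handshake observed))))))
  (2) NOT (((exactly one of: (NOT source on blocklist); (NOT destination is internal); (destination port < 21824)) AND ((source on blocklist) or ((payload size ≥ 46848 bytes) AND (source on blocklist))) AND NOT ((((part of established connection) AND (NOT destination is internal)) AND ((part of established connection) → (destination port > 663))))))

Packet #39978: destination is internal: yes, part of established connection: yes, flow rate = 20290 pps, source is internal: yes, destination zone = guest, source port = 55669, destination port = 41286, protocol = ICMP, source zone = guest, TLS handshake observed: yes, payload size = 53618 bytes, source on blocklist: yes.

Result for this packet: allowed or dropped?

Atomic conditions:
  flow rate ≤ 19385 pps: 20290 ≤ 19385 is false
  source port > 44099: 55669 > 44099 is true
  source is internal: yes → true
  source zone = dmz: guest == dmz is false
  destination zone ∈ {guest, internet, mgmt}: guest is in the set → true
  destination is internal: yes → true
  protocol ∈ {GRE, TCP}: ICMP is not in the set → false
  protocol = UDP: ICMP == UDP is false
  TLS handshake observed: yes → true
  NOT source on blocklist: yes → false
  NOT destination is internal: yes → false
  destination port < 21824: 41286 < 21824 is false
  source on blocklist: yes → true
  payload size ≥ 46848 bytes: 53618 ≥ 46848 is true
  part of established connection: yes → true
  destination port > 663: 41286 > 663 is true
Combine:
[1.1.1.3.1] true AND false = false
[1.1.1.3] NOT false = true
[1.1.1] false OR true OR true = true
[1.1.2.1] true AND true = true
[1.1.2.2.2] false OR true = true
[1.1.2.2] false OR true = true
[1.1.2] true AND true = true
[1.1] true AND true = true
[1] NOT true = false
[2.1.1] exactly-one(false, false, false) = false
[2.1.2.2] true AND true = true
[2.1.2] true OR true = true
[2.1.3.1.1] true AND false = false
[2.1.3.1.2] true → true = true
[2.1.3.1] false AND true = false
[2.1.3] NOT false = true
[2.1] false AND true AND true = false
[2] NOT false = true
[root] false OR true = true
Overall: true → allowed

Allowed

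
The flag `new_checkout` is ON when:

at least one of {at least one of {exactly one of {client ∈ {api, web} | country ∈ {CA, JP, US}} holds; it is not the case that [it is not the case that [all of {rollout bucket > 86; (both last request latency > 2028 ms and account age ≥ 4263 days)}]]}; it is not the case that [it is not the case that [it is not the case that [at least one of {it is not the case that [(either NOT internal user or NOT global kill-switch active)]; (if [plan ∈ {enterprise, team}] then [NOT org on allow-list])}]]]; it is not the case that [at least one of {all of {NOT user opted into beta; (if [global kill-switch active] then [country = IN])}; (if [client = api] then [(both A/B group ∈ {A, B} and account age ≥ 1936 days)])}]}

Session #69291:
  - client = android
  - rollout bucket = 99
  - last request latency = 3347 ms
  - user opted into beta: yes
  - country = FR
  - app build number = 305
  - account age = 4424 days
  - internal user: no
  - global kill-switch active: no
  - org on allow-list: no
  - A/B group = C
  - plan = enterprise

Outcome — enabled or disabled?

Atomic conditions:
  client ∈ {api, web}: android is not in the set → false
  country ∈ {CA, JP, US}: FR is not in the set → false
  rollout bucket > 86: 99 > 86 is true
  last request latency > 2028 ms: 3347 > 2028 is true
  account age ≥ 4263 days: 4424 ≥ 4263 is true
  NOT internal user: no → true
  NOT global kill-switch active: no → true
  plan ∈ {enterprise, team}: enterprise is in the set → true
  NOT org on allow-list: no → true
  NOT user opted into beta: yes → false
  global kill-switch active: no → false
  country = IN: FR == IN is false
  client = api: android == api is false
  A/B group ∈ {A, B}: C is not in the set → false
  account age ≥ 1936 days: 4424 ≥ 1936 is true
Combine:
[1.1] exactly-one(false, false) = false
[1.2.1.1.2] true AND true = true
[1.2.1.1] true AND true = true
[1.2.1] NOT true = false
[1.2] NOT false = true
[1] false OR true = true
[2.1.1.1.1.1] true OR true = true
[2.1.1.1.1] NOT true = false
[2.1.1.1.2] true → true = true
[2.1.1.1] false OR true = true
[2.1.1] NOT true = false
[2.1] NOT false = true
[2] NOT true = false
[3.1.1.2] false → false (antecedent false ⇒ implication holds) = true
[3.1.1] false AND true = false
[3.1.2.2] false AND true = false
[3.1.2] false → false (antecedent false ⇒ implication holds) = true
[3.1] false OR true = true
[3] NOT true = false
[root] true OR false OR false = true
Overall: true → enabled

Enabled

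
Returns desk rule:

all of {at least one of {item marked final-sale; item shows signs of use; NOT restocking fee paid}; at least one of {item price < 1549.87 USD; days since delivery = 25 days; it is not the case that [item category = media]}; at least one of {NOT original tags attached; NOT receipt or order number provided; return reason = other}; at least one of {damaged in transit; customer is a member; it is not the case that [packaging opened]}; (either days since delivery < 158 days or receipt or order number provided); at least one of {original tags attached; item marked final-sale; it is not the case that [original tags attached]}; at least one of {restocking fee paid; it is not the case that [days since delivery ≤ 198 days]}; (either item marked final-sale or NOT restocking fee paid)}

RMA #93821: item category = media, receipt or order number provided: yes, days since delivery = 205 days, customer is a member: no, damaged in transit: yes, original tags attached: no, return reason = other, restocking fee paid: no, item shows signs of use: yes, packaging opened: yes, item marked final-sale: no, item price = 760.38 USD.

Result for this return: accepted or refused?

Accepted

Atomic conditions:
  item marked final-sale: no → false
  item shows signs of use: yes → true
  NOT restocking fee paid: no → true
  item price < 1549.87 USD: 760.38 < 1549.87 is true
  days since delivery = 25 days: 205 == 25 is false
  item category = media: media == media is true
  NOT original tags attached: no → true
  NOT receipt or order number provided: yes → false
  return reason = other: other == other is true
  damaged in transit: yes → true
  customer is a member: no → false
  packaging opened: yes → true
  days since delivery < 158 days: 205 < 158 is false
  receipt or order number provided: yes → true
  original tags attached: no → false
  restocking fee paid: no → false
  days since delivery ≤ 198 days: 205 ≤ 198 is false
Combine:
[1] false OR true OR true = true
[2.3] NOT true = false
[2] true OR false OR false = true
[3] true OR false OR true = true
[4.3] NOT true = false
[4] true OR false OR false = true
[5] false OR true = true
[6.3] NOT false = true
[6] false OR false OR true = true
[7.2] NOT false = true
[7] false OR true = true
[8] false OR true = true
[root] true AND true AND true AND true AND true AND true AND true AND true = true
Overall: true → accepted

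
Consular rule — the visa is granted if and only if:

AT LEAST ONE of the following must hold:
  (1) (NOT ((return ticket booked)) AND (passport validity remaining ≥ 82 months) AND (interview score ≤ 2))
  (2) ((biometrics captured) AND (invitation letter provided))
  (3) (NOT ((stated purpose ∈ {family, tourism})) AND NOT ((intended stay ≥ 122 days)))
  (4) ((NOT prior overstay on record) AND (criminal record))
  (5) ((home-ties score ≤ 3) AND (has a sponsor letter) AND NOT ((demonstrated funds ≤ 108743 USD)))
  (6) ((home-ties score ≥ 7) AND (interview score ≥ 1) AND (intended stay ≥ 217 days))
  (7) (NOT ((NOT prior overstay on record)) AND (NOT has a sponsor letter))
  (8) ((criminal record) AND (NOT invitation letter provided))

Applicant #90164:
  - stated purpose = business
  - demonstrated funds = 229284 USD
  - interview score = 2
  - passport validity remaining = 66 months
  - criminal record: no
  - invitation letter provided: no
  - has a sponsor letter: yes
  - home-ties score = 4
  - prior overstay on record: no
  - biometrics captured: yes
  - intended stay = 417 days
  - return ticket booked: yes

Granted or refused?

Atomic conditions:
  return ticket booked: yes → true
  passport validity remaining ≥ 82 months: 66 ≥ 82 is false
  interview score ≤ 2: 2 ≤ 2 is true
  biometrics captured: yes → true
  invitation letter provided: no → false
  stated purpose ∈ {family, tourism}: business is not in the set → false
  intended stay ≥ 122 days: 417 ≥ 122 is true
  NOT prior overstay on record: no → true
  criminal record: no → false
  home-ties score ≤ 3: 4 ≤ 3 is false
  has a sponsor letter: yes → true
  demonstrated funds ≤ 108743 USD: 229284 ≤ 108743 is false
  home-ties score ≥ 7: 4 ≥ 7 is false
  interview score ≥ 1: 2 ≥ 1 is true
  intended stay ≥ 217 days: 417 ≥ 217 is true
  NOT has a sponsor letter: yes → false
  NOT invitation letter provided: no → true
Combine:
[1.1] NOT true = false
[1] false AND false AND true = false
[2] true AND false = false
[3.1] NOT false = true
[3.2] NOT true = false
[3] true AND false = false
[4] true AND false = false
[5.3] NOT false = true
[5] false AND true AND true = false
[6] false AND true AND true = false
[7.1] NOT true = false
[7] false AND false = false
[8] false AND true = false
[root] false OR false OR false OR false OR false OR false OR false OR false = false
Overall: false → refused

Refused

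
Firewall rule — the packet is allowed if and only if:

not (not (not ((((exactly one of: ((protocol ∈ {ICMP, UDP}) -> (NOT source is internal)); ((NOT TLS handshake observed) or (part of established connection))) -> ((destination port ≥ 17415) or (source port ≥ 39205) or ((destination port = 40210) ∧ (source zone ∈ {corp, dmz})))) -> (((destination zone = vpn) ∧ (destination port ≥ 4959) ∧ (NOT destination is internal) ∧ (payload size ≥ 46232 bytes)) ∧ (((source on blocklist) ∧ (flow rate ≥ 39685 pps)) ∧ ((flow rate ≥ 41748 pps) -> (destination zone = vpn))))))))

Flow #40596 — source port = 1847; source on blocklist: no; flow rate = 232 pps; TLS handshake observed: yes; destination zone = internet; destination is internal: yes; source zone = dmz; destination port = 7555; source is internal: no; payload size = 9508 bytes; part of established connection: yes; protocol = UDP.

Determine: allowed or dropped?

Allowed

Atomic conditions:
  protocol ∈ {ICMP, UDP}: UDP is in the set → true
  NOT source is internal: no → true
  NOT TLS handshake observed: yes → false
  part of established connection: yes → true
  destination port ≥ 17415: 7555 ≥ 17415 is false
  source port ≥ 39205: 1847 ≥ 39205 is false
  destination port = 40210: 7555 == 40210 is false
  source zone ∈ {corp, dmz}: dmz is in the set → true
  destination zone = vpn: internet == vpn is false
  destination port ≥ 4959: 7555 ≥ 4959 is true
  NOT destination is internal: yes → false
  payload size ≥ 46232 bytes: 9508 ≥ 46232 is false
  source on blocklist: no → false
  flow rate ≥ 39685 pps: 232 ≥ 39685 is false
  flow rate ≥ 41748 pps: 232 ≥ 41748 is false
Combine:
[1.1.1.1.1.1] true → true = true
[1.1.1.1.1.2] false OR true = true
[1.1.1.1.1] exactly-one(true, true) = false
[1.1.1.1.2.3] false AND true = false
[1.1.1.1.2] false OR false OR false = false
[1.1.1.1] false → false (antecedent false ⇒ implication holds) = true
[1.1.1.2.1] false AND true AND false AND false = false
[1.1.1.2.2.1] false AND false = false
[1.1.1.2.2.2] false → false (antecedent false ⇒ implication holds) = true
[1.1.1.2.2] false AND true = false
[1.1.1.2] false AND false = false
[1.1.1] true → false = false
[1.1] NOT false = true
[1] NOT true = false
[root] NOT false = true
Overall: true → allowed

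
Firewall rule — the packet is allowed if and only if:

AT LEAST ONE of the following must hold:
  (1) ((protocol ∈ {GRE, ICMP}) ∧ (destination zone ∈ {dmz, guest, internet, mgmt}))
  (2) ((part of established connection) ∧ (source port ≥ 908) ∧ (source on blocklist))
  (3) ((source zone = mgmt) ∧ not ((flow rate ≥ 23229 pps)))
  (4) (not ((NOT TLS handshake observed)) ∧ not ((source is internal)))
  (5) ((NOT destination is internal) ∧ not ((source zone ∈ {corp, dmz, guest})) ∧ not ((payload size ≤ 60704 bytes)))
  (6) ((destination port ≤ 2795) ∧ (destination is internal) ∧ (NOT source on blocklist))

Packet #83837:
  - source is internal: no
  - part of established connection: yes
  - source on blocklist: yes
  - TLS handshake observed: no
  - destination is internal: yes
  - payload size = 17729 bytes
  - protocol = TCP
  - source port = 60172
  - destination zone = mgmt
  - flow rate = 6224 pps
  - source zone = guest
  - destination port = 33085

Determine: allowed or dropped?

Allowed

Atomic conditions:
  protocol ∈ {GRE, ICMP}: TCP is not in the set → false
  destination zone ∈ {dmz, guest, internet, mgmt}: mgmt is in the set → true
  part of established connection: yes → true
  source port ≥ 908: 60172 ≥ 908 is true
  source on blocklist: yes → true
  source zone = mgmt: guest == mgmt is false
  flow rate ≥ 23229 pps: 6224 ≥ 23229 is false
  NOT TLS handshake observed: no → true
  source is internal: no → false
  NOT destination is internal: yes → false
  source zone ∈ {corp, dmz, guest}: guest is in the set → true
  payload size ≤ 60704 bytes: 17729 ≤ 60704 is true
  destination port ≤ 2795: 33085 ≤ 2795 is false
  destination is internal: yes → true
  NOT source on blocklist: yes → false
Combine:
[1] false AND true = false
[2] true AND true AND true = true
[3.2] NOT false = true
[3] false AND true = false
[4.1] NOT true = false
[4.2] NOT false = true
[4] false AND true = false
[5.2] NOT true = false
[5.3] NOT true = false
[5] false AND false AND false = false
[6] false AND true AND false = false
[root] false OR true OR false OR false OR false OR false = true
Overall: true → allowed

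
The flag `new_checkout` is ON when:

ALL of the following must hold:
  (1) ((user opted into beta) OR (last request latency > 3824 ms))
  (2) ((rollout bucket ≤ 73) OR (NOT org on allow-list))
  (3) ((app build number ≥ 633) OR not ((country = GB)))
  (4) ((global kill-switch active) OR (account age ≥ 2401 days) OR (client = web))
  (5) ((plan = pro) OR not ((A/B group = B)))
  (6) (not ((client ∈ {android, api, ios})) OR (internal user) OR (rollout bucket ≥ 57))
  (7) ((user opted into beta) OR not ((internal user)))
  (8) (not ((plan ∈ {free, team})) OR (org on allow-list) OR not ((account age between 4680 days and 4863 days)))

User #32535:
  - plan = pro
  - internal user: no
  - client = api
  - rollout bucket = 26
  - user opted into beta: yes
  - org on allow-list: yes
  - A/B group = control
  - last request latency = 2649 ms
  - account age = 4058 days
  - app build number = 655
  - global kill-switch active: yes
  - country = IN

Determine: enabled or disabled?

Atomic conditions:
  user opted into beta: yes → true
  last request latency > 3824 ms: 2649 > 3824 is false
  rollout bucket ≤ 73: 26 ≤ 73 is true
  NOT org on allow-list: yes → false
  app build number ≥ 633: 655 ≥ 633 is true
  country = GB: IN == GB is false
  global kill-switch active: yes → true
  account age ≥ 2401 days: 4058 ≥ 2401 is true
  client = web: api == web is false
  plan = pro: pro == pro is true
  A/B group = B: control == B is false
  client ∈ {android, api, ios}: api is in the set → true
  internal user: no → false
  rollout bucket ≥ 57: 26 ≥ 57 is false
  plan ∈ {free, team}: pro is not in the set → false
  org on allow-list: yes → true
  account age between 4680 days and 4863 days: 4058 in [4680, 4863] is false
Combine:
[1] true OR false = true
[2] true OR false = true
[3.2] NOT false = true
[3] true OR true = true
[4] true OR true OR false = true
[5.2] NOT false = true
[5] true OR true = true
[6.1] NOT true = false
[6] false OR false OR false = false
[7.2] NOT false = true
[7] true OR true = true
[8.1] NOT false = true
[8.3] NOT false = true
[8] true OR true OR true = true
[root] true AND true AND true AND true AND true AND false AND true AND true = false
Overall: false → disabled

Disabled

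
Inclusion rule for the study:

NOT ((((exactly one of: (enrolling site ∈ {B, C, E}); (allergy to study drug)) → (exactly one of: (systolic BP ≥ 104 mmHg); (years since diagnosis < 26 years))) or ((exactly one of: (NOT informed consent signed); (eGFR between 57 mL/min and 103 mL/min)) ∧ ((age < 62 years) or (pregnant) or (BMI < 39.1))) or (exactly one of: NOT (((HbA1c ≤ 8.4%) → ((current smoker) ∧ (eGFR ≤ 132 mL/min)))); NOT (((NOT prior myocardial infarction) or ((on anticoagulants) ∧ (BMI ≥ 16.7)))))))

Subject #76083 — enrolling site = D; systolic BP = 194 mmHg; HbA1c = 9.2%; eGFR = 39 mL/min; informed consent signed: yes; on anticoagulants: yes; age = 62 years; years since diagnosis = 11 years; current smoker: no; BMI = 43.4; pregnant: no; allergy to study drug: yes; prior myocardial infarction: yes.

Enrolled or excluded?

Atomic conditions:
  enrolling site ∈ {B, C, E}: D is not in the set → false
  allergy to study drug: yes → true
  systolic BP ≥ 104 mmHg: 194 ≥ 104 is true
  years since diagnosis < 26 years: 11 < 26 is true
  NOT informed consent signed: yes → false
  eGFR between 57 mL/min and 103 mL/min: 39 in [57, 103] is false
  age < 62 years: 62 < 62 is false
  pregnant: no → false
  BMI < 39.1: 43.4 < 39.1 is false
  HbA1c ≤ 8.4%: 9.2 ≤ 8.4 is false
  current smoker: no → false
  eGFR ≤ 132 mL/min: 39 ≤ 132 is true
  NOT prior myocardial infarction: yes → false
  on anticoagulants: yes → true
  BMI ≥ 16.7: 43.4 ≥ 16.7 is true
Combine:
[1.1.1] exactly-one(false, true) = true
[1.1.2] exactly-one(true, true) = false
[1.1] true → false = false
[1.2.1] exactly-one(false, false) = false
[1.2.2] false OR false OR false = false
[1.2] false AND false = false
[1.3.1.1.2] false AND true = false
[1.3.1.1] false → false (antecedent false ⇒ implication holds) = true
[1.3.1] NOT true = false
[1.3.2.1.2] true AND true = true
[1.3.2.1] false OR true = true
[1.3.2] NOT true = false
[1.3] exactly-one(false, false) = false
[1] false OR false OR false = false
[root] NOT false = true
Overall: true → enrolled

Enrolled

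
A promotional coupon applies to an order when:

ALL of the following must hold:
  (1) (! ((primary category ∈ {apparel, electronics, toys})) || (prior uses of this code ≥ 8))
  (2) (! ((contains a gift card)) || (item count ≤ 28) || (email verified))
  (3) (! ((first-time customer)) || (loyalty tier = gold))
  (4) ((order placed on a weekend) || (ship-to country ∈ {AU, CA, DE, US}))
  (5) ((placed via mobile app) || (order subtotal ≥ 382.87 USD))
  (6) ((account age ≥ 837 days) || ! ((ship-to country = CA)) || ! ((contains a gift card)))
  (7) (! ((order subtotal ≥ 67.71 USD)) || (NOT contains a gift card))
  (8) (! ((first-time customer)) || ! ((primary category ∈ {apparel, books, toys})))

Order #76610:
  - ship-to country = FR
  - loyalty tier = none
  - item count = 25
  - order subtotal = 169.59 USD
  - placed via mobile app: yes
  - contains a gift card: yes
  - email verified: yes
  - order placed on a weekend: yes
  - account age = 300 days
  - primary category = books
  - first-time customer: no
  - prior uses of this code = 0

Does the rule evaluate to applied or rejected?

Atomic conditions:
  primary category ∈ {apparel, electronics, toys}: books is not in the set → false
  prior uses of this code ≥ 8: 0 ≥ 8 is false
  contains a gift card: yes → true
  item count ≤ 28: 25 ≤ 28 is true
  email verified: yes → true
  first-time customer: no → false
  loyalty tier = gold: none == gold is false
  order placed on a weekend: yes → true
  ship-to country ∈ {AU, CA, DE, US}: FR is not in the set → false
  placed via mobile app: yes → true
  order subtotal ≥ 382.87 USD: 169.59 ≥ 382.87 is false
  account age ≥ 837 days: 300 ≥ 837 is false
  ship-to country = CA: FR == CA is false
  order subtotal ≥ 67.71 USD: 169.59 ≥ 67.71 is true
  NOT contains a gift card: yes → false
  primary category ∈ {apparel, books, toys}: books is in the set → true
Combine:
[1.1] NOT false = true
[1] true OR false = true
[2.1] NOT true = false
[2] false OR true OR true = true
[3.1] NOT false = true
[3] true OR false = true
[4] true OR false = true
[5] true OR false = true
[6.2] NOT false = true
[6.3] NOT true = false
[6] false OR true OR false = true
[7.1] NOT true = false
[7] false OR false = false
[8.1] NOT false = true
[8.2] NOT true = false
[8] true OR false = true
[root] true AND true AND true AND true AND true AND true AND false AND true = false
Overall: false → rejected

Rejected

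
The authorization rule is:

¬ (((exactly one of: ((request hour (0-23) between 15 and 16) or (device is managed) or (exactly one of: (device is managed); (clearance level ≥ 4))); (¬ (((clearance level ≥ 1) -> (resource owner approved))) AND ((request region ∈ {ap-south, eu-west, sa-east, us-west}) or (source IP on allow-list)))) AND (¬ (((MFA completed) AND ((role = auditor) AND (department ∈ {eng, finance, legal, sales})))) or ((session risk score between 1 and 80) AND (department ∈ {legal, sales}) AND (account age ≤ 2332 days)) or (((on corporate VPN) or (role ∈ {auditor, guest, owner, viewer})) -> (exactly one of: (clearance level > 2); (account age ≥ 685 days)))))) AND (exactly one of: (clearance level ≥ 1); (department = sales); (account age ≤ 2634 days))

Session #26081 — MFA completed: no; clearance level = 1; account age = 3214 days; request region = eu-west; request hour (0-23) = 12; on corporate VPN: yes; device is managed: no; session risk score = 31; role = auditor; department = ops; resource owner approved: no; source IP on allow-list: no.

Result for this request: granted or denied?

Denied

Atomic conditions:
  request hour (0-23) between 15 and 16: 12 in [15, 16] is false
  device is managed: no → false
  clearance level ≥ 4: 1 ≥ 4 is false
  clearance level ≥ 1: 1 ≥ 1 is true
  resource owner approved: no → false
  request region ∈ {ap-south, eu-west, sa-east, us-west}: eu-west is in the set → true
  source IP on allow-list: no → false
  MFA completed: no → false
  role = auditor: auditor == auditor is true
  department ∈ {eng, finance, legal, sales}: ops is not in the set → false
  session risk score between 1 and 80: 31 in [1, 80] is true
  department ∈ {legal, sales}: ops is not in the set → false
  account age ≤ 2332 days: 3214 ≤ 2332 is false
  on corporate VPN: yes → true
  role ∈ {auditor, guest, owner, viewer}: auditor is in the set → true
  clearance level > 2: 1 > 2 is false
  account age ≥ 685 days: 3214 ≥ 685 is true
  department = sales: ops == sales is false
  account age ≤ 2634 days: 3214 ≤ 2634 is false
Combine:
[1.1.1.1.3] exactly-one(false, false) = false
[1.1.1.1] false OR false OR false = false
[1.1.1.2.1.1] true → false = false
[1.1.1.2.1] NOT false = true
[1.1.1.2.2] true OR false = true
[1.1.1.2] true AND true = true
[1.1.1] exactly-one(false, true) = true
[1.1.2.1.1.2] true AND false = false
[1.1.2.1.1] false AND false = false
[1.1.2.1] NOT false = true
[1.1.2.2] true AND false AND false = false
[1.1.2.3.1] true OR true = true
[1.1.2.3.2] exactly-one(false, true) = true
[1.1.2.3] true → true = true
[1.1.2] true OR false OR true = true
[1.1] true AND true = true
[1] NOT true = false
[2] exactly-one(true, false, false) = true
[root] false AND true = false
Overall: false → denied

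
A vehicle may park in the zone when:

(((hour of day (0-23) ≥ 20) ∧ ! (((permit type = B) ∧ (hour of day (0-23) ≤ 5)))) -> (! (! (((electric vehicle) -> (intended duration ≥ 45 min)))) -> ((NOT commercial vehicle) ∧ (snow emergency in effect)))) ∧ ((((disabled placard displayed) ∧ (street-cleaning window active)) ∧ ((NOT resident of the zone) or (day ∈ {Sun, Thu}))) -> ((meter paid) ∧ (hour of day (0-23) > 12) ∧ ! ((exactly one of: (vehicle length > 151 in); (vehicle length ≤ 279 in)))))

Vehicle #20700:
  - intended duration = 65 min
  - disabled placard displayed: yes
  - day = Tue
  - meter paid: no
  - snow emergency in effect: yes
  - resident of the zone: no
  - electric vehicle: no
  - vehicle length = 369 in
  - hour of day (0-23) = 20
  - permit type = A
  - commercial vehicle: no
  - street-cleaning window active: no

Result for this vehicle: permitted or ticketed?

Atomic conditions:
  hour of day (0-23) ≥ 20: 20 ≥ 20 is true
  permit type = B: A == B is false
  hour of day (0-23) ≤ 5: 20 ≤ 5 is false
  electric vehicle: no → false
  intended duration ≥ 45 min: 65 ≥ 45 is true
  NOT commercial vehicle: no → true
  snow emergency in effect: yes → true
  disabled placard displayed: yes → true
  street-cleaning window active: no → false
  NOT resident of the zone: no → true
  day ∈ {Sun, Thu}: Tue is not in the set → false
  meter paid: no → false
  hour of day (0-23) > 12: 20 > 12 is true
  vehicle length > 151 in: 369 > 151 is true
  vehicle length ≤ 279 in: 369 ≤ 279 is false
Combine:
[1.1.2.1] false AND false = false
[1.1.2] NOT false = true
[1.1] true AND true = true
[1.2.1.1.1] false → true (antecedent false ⇒ implication holds) = true
[1.2.1.1] NOT true = false
[1.2.1] NOT false = true
[1.2.2] true AND true = true
[1.2] true → true = true
[1] true → true = true
[2.1.1] true AND false = false
[2.1.2] true OR false = true
[2.1] false AND true = false
[2.2.3.1] exactly-one(true, false) = true
[2.2.3] NOT true = false
[2.2] false AND true AND false = false
[2] false → false (antecedent false ⇒ implication holds) = true
[root] true AND true = true
Overall: true → permitted

Permitted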